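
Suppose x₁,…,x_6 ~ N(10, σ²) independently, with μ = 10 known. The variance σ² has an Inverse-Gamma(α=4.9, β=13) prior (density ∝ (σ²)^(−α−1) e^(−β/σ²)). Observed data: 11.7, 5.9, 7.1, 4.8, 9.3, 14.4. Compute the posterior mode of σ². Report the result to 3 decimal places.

Sum of squared deviations about the known mean: SS = (11.7−10)² + (5.9−10)² + (7.1−10)² + (4.8−10)² + (9.3−10)² + (14.4−10)² = 75.
The Normal likelihood contributes (σ²)^(−n/2) exp(−SS/(2σ²)), so the posterior is Inverse-Gamma(α + n/2, β + SS/2) = Inverse-Gamma(7.9, 50.5).
The mode of Inverse-Gamma(a, b) is b/(a+1) = 50.5/8.9 ≈ 5.674.

σ̂²_MAP = 5.674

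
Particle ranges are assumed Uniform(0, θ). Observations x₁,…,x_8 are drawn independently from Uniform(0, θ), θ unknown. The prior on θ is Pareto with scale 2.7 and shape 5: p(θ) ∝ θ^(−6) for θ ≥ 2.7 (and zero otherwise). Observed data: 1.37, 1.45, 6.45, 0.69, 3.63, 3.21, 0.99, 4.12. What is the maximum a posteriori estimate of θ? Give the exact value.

θ̂_MAP = 6.45

The Uniform(0, θ) likelihood is θ^(−n) for θ ≥ max(xᵢ), zero otherwise. Here max(xᵢ) = 6.45.
Posterior ∝ θ^(−6) · θ^(−8) = θ^(−14) on θ ≥ max(2.7, 6.45) = 6.45.
This density is strictly decreasing in θ, so the posterior mode lies at the lower boundary of the support.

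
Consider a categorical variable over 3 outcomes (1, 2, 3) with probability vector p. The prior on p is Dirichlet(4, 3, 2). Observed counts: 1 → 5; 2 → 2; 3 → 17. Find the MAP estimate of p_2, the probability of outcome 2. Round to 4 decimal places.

The posterior is Dirichlet(αᵢ + nᵢ) = Dirichlet(9, 5, 19).
For a Dirichlet(a₁,…,a_K) with all aᵢ > 1, the mode has j-th component (aⱼ − 1)/(Σaᵢ − K).
Here Σaᵢ = 33 and K = 3, so p_2 = (5 − 1)/(33 − 3) = 4/30 ≈ 0.1333.

MAP estimate: 0.1333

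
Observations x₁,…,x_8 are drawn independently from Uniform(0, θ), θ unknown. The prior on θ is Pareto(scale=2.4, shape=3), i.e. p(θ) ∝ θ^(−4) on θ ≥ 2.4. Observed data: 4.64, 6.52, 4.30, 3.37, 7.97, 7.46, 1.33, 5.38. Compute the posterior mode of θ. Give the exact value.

The Uniform(0, θ) likelihood is θ^(−n) for θ ≥ max(xᵢ), zero otherwise. Here max(xᵢ) = 7.97.
Posterior ∝ θ^(−4) · θ^(−8) = θ^(−12) on θ ≥ max(2.4, 7.97) = 7.97.
This density is strictly decreasing in θ, so the posterior mode lies at the lower boundary of the support.

θ̂_MAP = 7.97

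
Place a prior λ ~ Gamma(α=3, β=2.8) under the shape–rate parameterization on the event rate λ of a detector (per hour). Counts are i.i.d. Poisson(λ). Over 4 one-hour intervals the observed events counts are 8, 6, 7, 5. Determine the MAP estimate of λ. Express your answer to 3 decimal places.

Σxᵢ = 8+6+7+5 = 26, with n = 4.
Posterior ∝ λ^2e^(−2.8λ) · λ^26e^(−4λ) = λ^28e^(−6.8λ), i.e. Gamma(shape=29, rate=6.8).
The mode of a Gamma(a, b) with a ≥ 1 (shape–rate) is (a−1)/b = 28/6.8 ≈ 4.118.

λ̂_MAP = 4.118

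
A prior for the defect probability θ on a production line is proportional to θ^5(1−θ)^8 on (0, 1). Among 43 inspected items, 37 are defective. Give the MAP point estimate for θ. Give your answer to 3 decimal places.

θ̂_MAP = 0.750

The prior density ∝ θ^5(1−θ)^8 is the kernel of Beta(6, 9).
Data: 37 successes in 43 trials. The binomial likelihood contributes θ^37(1−θ)^6, so the posterior is Beta(6+37, 9+6) = Beta(43, 15).
For Beta(a, b) with a, b > 1 the mode is (a−1)/(a+b−2) = 42/56 ≈ 0.750.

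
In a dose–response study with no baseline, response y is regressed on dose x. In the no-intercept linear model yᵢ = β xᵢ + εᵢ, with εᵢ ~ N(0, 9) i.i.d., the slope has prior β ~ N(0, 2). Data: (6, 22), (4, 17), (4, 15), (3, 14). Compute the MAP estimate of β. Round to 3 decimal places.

β̂_MAP = 3.706

log p(β | y) = −Σ(yᵢ − βxᵢ)²/(2·9) − β²/(2·2) + const.
Setting the derivative to zero: Σxᵢ(yᵢ − βxᵢ)/9 − β/2 = 0, so β = Σxᵢyᵢ / (Σxᵢ² + σ²/τ²).
Σxᵢyᵢ = 6·22 + 4·17 + 4·15 + 3·14 = 302; Σxᵢ² = 77; σ²/τ² = 4.5.
β̂_MAP = 302 / (77 + 4.5) = 302/81.5 ≈ 3.706.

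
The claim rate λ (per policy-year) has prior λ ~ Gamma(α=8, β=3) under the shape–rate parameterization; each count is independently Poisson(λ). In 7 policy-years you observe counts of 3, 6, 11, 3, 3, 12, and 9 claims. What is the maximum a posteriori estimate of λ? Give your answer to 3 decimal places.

Σxᵢ = 3+6+11+3+3+12+9 = 47, with n = 7.
Posterior ∝ λ^7e^(−3λ) · λ^47e^(−7λ) = λ^54e^(−10λ), i.e. Gamma(shape=55, rate=10).
The mode of a Gamma(a, b) with a ≥ 1 (shape–rate) is (a−1)/b = 54/10 ≈ 5.400.

λ̂_MAP = 5.400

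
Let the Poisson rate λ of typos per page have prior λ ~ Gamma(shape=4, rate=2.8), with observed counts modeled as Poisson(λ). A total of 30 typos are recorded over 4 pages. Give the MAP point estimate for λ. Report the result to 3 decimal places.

λ̂_MAP = 4.853

Σxᵢ = 30, n = 4.
Posterior ∝ λ^3e^(−2.8λ) · λ^30e^(−4λ) = λ^33e^(−6.8λ), i.e. Gamma(shape=34, rate=6.8).
The mode of a Gamma(a, b) with a ≥ 1 (shape–rate) is (a−1)/b = 33/6.8 ≈ 4.853.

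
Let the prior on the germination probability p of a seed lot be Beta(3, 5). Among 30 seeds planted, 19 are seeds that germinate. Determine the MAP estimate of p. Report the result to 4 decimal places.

p̂_MAP = 0.5833

Prior: Beta(3, 5).
Data: 19 successes in 30 trials. The binomial likelihood contributes p^19(1−p)^11, so the posterior is Beta(3+19, 5+11) = Beta(22, 16).
For Beta(a, b) with a, b > 1 the mode is (a−1)/(a+b−2) = 21/36 ≈ 0.5833.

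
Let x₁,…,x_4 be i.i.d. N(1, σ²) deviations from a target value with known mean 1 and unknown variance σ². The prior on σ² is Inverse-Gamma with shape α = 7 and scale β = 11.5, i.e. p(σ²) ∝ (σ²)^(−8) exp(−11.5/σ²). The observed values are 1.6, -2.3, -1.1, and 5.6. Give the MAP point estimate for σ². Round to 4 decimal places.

Sum of squared deviations about the known mean: SS = (1.6−1)² + (-2.3−1)² + (-1.1−1)² + (5.6−1)² = 36.82.
The Normal likelihood contributes (σ²)^(−n/2) exp(−SS/(2σ²)), so the posterior is Inverse-Gamma(α + n/2, β + SS/2) = Inverse-Gamma(9, 29.91).
The mode of Inverse-Gamma(a, b) is b/(a+1) = 29.91/10 ≈ 2.9910.

σ̂²_MAP = 2.9910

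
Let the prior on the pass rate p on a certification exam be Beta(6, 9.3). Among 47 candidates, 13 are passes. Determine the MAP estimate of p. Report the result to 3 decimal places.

p̂_MAP = 0.299

Prior: Beta(6, 9.3).
Data: 13 successes in 47 trials. The binomial likelihood contributes p^13(1−p)^34, so the posterior is Beta(6+13, 9.3+34) = Beta(19, 43.3).
For Beta(a, b) with a, b > 1 the mode is (a−1)/(a+b−2) = 18/60.3 ≈ 0.299.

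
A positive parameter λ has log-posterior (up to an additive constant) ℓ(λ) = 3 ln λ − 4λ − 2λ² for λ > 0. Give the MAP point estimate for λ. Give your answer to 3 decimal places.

ℓ'(λ) = 3/λ − 4 − 4λ. Setting this to zero and multiplying by λ: 4λ² + 4λ − 3 = 0.
λ = (−4 + √(4² + 4·4·3)) / (2·4) = (−4 + √64) / 8 = (−4 + 8)/8 = 1/2.
ℓ''(λ) = −3/λ² − 4 < 0, confirming a maximum.

λ̂_MAP = 0.500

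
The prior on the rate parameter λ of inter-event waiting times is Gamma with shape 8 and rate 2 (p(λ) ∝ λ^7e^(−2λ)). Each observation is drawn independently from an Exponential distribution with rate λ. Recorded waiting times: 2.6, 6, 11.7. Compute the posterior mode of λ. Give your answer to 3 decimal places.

The Exponential(rate=λ) likelihood is ∝ λ^n e^(−λΣtᵢ). Here n = 3 and Σtᵢ = 2.6 + 6 + 11.7 = 20.3.
Posterior ∝ λ^7e^(−2λ) · λ^3e^(−20.3λ) = λ^10e^(−22.3λ), i.e. Gamma(11, 22.3).
Mode = (a−1)/b = 10/22.3 ≈ 0.448.

λ̂_MAP = 0.448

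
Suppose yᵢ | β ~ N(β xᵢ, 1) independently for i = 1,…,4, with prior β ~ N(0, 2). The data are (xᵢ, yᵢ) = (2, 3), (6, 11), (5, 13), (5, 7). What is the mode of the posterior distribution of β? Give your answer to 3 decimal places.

log p(β | y) = −Σ(yᵢ − βxᵢ)²/(2·1) − β²/(2·2) + const.
Setting the derivative to zero: Σxᵢ(yᵢ − βxᵢ)/1 − β/2 = 0, so β = Σxᵢyᵢ / (Σxᵢ² + σ²/τ²).
Σxᵢyᵢ = 2·3 + 6·11 + 5·13 + 5·7 = 172; Σxᵢ² = 90; σ²/τ² = 0.5.
β̂_MAP = 172 / (90 + 0.5) = 172/90.5 ≈ 1.901.

β̂_MAP = 1.901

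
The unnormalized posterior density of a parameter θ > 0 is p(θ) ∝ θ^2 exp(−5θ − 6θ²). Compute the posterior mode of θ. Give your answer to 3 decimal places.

ℓ'(θ) = 2/θ − 5 − 12θ. Setting this to zero and multiplying by θ: 12θ² + 5θ − 2 = 0.
θ = (−5 + √(5² + 4·12·2)) / (2·12) = (−5 + √121) / 24 = (−5 + 11)/24 = 1/4.
ℓ''(θ) = −2/θ² − 12 < 0, confirming a maximum.

θ̂_MAP = 0.250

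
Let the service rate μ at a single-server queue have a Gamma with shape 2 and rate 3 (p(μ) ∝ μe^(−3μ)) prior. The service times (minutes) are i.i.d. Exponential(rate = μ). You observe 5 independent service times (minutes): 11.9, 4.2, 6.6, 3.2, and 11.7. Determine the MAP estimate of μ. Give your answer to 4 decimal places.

The Exponential(rate=μ) likelihood is ∝ μ^n e^(−μΣtᵢ). Here n = 5 and Σtᵢ = 11.9 + 4.2 + 6.6 + 3.2 + 11.7 = 37.6.
Posterior ∝ μe^(−3μ) · μ^5e^(−37.6μ) = μ^6e^(−40.6μ), i.e. Gamma(7, 40.6).
Mode = (a−1)/b = 6/40.6 ≈ 0.1478.

μ̂_MAP = 0.1478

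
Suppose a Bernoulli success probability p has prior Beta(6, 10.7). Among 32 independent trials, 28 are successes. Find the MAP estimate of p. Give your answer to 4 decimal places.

Prior: Beta(6, 10.7).
Data: 28 successes in 32 trials. The binomial likelihood contributes p^28(1−p)^4, so the posterior is Beta(6+28, 10.7+4) = Beta(34, 14.7).
For Beta(a, b) with a, b > 1 the mode is (a−1)/(a+b−2) = 33/46.7 ≈ 0.7066.

p̂_MAP = 0.7066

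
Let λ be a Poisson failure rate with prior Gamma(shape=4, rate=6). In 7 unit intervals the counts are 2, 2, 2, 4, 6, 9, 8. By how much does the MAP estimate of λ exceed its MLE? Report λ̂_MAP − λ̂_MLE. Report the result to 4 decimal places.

Σxᵢ = 33. Posterior is Gamma(37, 13); MAP = (37−1)/13 = 36/13 ≈ 2.76923.
MLE = x̄ = 33/7 ≈ 4.71429.
Difference = 36/13 − 33/7 = -177/91 ≈ -1.9451.

MAP − MLE = -1.9451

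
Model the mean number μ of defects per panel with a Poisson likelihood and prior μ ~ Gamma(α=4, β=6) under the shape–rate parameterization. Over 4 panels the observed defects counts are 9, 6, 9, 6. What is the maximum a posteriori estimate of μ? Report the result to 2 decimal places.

μ̂_MAP = 3.30

Σxᵢ = 9+6+9+6 = 30, with n = 4.
Posterior ∝ μ^3e^(−6μ) · μ^30e^(−4μ) = μ^33e^(−10μ), i.e. Gamma(shape=34, rate=10).
The mode of a Gamma(a, b) with a ≥ 1 (shape–rate) is (a−1)/b = 33/10 ≈ 3.30.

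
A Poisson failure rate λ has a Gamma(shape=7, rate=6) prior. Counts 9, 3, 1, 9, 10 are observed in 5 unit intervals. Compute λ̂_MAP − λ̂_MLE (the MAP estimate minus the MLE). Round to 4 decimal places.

Σxᵢ = 32. Posterior is Gamma(39, 11); MAP = (39−1)/11 = 38/11 ≈ 3.45455.
MLE = x̄ = 32/5 ≈ 6.40000.
Difference = 38/11 − 32/5 = -162/55 ≈ -2.9455.

MAP − MLE = -2.9455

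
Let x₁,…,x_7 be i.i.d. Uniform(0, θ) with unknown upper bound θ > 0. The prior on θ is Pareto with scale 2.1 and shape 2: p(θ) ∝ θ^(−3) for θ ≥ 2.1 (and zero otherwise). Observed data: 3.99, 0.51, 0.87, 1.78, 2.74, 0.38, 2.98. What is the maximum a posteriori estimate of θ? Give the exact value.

θ̂_MAP = 3.99

The Uniform(0, θ) likelihood is θ^(−n) for θ ≥ max(xᵢ), zero otherwise. Here max(xᵢ) = 3.99.
Posterior ∝ θ^(−3) · θ^(−7) = θ^(−10) on θ ≥ max(2.1, 3.99) = 3.99.
This density is strictly decreasing in θ, so the posterior mode lies at the lower boundary of the support.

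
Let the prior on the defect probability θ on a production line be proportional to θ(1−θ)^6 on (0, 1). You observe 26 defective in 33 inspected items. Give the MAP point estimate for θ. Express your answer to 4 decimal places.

θ̂_MAP = 0.6750

The prior density ∝ θ(1−θ)^6 is the kernel of Beta(2, 7).
Data: 26 successes in 33 trials. The binomial likelihood contributes θ^26(1−θ)^7, so the posterior is Beta(2+26, 7+7) = Beta(28, 14).
For Beta(a, b) with a, b > 1 the mode is (a−1)/(a+b−2) = 27/40 ≈ 0.6750.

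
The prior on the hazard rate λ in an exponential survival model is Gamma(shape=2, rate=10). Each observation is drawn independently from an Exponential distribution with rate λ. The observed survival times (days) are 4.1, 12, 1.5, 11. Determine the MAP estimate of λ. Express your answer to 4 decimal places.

λ̂_MAP = 0.1295

The Exponential(rate=λ) likelihood is ∝ λ^n e^(−λΣtᵢ). Here n = 4 and Σtᵢ = 4.1 + 12 + 1.5 + 11 = 28.6.
Posterior ∝ λe^(−10λ) · λ^4e^(−28.6λ) = λ^5e^(−38.6λ), i.e. Gamma(6, 38.6).
Mode = (a−1)/b = 5/38.6 ≈ 0.1295.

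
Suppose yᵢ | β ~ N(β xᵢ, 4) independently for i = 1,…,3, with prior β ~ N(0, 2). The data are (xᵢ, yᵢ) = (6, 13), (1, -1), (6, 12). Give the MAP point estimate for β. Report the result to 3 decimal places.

log p(β | y) = −Σ(yᵢ − βxᵢ)²/(2·4) − β²/(2·2) + const.
Setting the derivative to zero: Σxᵢ(yᵢ − βxᵢ)/4 − β/2 = 0, so β = Σxᵢyᵢ / (Σxᵢ² + σ²/τ²).
Σxᵢyᵢ = 6·13 + 1·(-1) + 6·12 = 149; Σxᵢ² = 73; σ²/τ² = 2.
β̂_MAP = 149 / (73 + 2) = 149/75 ≈ 1.987.

β̂_MAP = 1.987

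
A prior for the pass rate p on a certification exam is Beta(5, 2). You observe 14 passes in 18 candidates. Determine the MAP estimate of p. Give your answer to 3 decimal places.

p̂_MAP = 0.783

Prior: Beta(5, 2).
Data: 14 successes in 18 trials. The binomial likelihood contributes p^14(1−p)^4, so the posterior is Beta(5+14, 2+4) = Beta(19, 6).
For Beta(a, b) with a, b > 1 the mode is (a−1)/(a+b−2) = 18/23 ≈ 0.783.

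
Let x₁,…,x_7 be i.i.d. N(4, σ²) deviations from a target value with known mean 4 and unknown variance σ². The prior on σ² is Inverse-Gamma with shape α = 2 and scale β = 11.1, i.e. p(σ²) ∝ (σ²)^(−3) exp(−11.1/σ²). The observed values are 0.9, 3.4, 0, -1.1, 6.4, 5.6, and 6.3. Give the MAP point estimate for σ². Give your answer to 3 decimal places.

σ̂²_MAP = 6.753

Sum of squared deviations about the known mean: SS = (0.9−4)² + (3.4−4)² + (0−4)² + (-1.1−4)² + (6.4−4)² + (5.6−4)² + (6.3−4)² = 65.59.
The Normal likelihood contributes (σ²)^(−n/2) exp(−SS/(2σ²)), so the posterior is Inverse-Gamma(α + n/2, β + SS/2) = Inverse-Gamma(5.5, 43.895).
The mode of Inverse-Gamma(a, b) is b/(a+1) = 43.895/6.5 ≈ 6.753.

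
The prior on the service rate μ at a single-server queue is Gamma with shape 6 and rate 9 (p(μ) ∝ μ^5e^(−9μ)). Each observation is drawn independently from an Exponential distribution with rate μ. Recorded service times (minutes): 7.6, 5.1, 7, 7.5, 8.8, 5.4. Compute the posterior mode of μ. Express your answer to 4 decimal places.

μ̂_MAP = 0.2183

The Exponential(rate=μ) likelihood is ∝ μ^n e^(−μΣtᵢ). Here n = 6 and Σtᵢ = 7.6 + 5.1 + 7 + 7.5 + 8.8 + 5.4 = 41.4.
Posterior ∝ μ^5e^(−9μ) · μ^6e^(−41.4μ) = μ^11e^(−50.4μ), i.e. Gamma(12, 50.4).
Mode = (a−1)/b = 11/50.4 ≈ 0.2183.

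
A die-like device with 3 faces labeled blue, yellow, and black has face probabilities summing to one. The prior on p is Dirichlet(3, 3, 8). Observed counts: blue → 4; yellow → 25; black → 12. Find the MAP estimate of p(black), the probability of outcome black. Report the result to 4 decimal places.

MAP estimate of p(black) = 0.3654

The posterior is Dirichlet(αᵢ + nᵢ) = Dirichlet(7, 28, 20).
For a Dirichlet(a₁,…,a_K) with all aᵢ > 1, the mode has j-th component (aⱼ − 1)/(Σaᵢ − K).
Here Σaᵢ = 55 and K = 3, so p(black) = (20 − 1)/(55 − 3) = 19/52 ≈ 0.3654.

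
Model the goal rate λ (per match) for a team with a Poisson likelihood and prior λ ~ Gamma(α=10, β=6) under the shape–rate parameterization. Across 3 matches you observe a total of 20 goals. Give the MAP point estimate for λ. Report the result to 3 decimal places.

Σxᵢ = 20, n = 3.
Posterior ∝ λ^9e^(−6λ) · λ^20e^(−3λ) = λ^29e^(−9λ), i.e. Gamma(shape=30, rate=9).
The mode of a Gamma(a, b) with a ≥ 1 (shape–rate) is (a−1)/b = 29/9 ≈ 3.222.

λ̂_MAP = 3.222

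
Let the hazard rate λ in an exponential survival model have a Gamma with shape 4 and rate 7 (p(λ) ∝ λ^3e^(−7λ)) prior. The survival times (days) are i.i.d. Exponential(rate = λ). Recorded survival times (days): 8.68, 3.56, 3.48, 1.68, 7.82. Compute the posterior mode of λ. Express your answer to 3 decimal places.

The Exponential(rate=λ) likelihood is ∝ λ^n e^(−λΣtᵢ). Here n = 5 and Σtᵢ = 8.68 + 3.56 + 3.48 + 1.68 + 7.82 = 25.22.
Posterior ∝ λ^3e^(−7λ) · λ^5e^(−25.22λ) = λ^8e^(−32.22λ), i.e. Gamma(9, 32.22).
Mode = (a−1)/b = 8/32.22 ≈ 0.248.

λ̂_MAP = 0.248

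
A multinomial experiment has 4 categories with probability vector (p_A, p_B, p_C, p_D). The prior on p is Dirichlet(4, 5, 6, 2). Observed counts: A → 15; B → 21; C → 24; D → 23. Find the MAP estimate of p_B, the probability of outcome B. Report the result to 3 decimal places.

MAP estimate of p_B = 0.260

The posterior is Dirichlet(αᵢ + nᵢ) = Dirichlet(19, 26, 30, 25).
For a Dirichlet(a₁,…,a_K) with all aᵢ > 1, the mode has j-th component (aⱼ − 1)/(Σaᵢ − K).
Here Σaᵢ = 100 and K = 4, so p_B = (26 − 1)/(100 − 4) = 25/96 ≈ 0.260.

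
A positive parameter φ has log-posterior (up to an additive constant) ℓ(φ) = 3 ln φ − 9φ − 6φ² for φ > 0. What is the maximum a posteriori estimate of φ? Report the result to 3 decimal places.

ℓ'(φ) = 3/φ − 9 − 12φ. Setting this to zero and multiplying by φ: 12φ² + 9φ − 3 = 0.
φ = (−9 + √(9² + 4·12·3)) / (2·12) = (−9 + √225) / 24 = (−9 + 15)/24 = 1/4.
ℓ''(φ) = −3/φ² − 12 < 0, confirming a maximum.

φ̂_MAP = 0.250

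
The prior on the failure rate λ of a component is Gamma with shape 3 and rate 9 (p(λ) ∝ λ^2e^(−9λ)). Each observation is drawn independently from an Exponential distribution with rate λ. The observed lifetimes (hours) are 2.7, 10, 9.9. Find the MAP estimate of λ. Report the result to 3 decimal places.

λ̂_MAP = 0.158

The Exponential(rate=λ) likelihood is ∝ λ^n e^(−λΣtᵢ). Here n = 3 and Σtᵢ = 2.7 + 10 + 9.9 = 22.6.
Posterior ∝ λ^2e^(−9λ) · λ^3e^(−22.6λ) = λ^5e^(−31.6λ), i.e. Gamma(6, 31.6).
Mode = (a−1)/b = 5/31.6 ≈ 0.158.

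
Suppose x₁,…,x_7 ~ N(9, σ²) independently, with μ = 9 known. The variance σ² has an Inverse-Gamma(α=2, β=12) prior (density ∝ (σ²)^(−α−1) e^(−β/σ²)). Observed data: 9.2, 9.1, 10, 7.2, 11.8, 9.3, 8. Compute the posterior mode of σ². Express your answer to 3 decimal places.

Sum of squared deviations about the known mean: SS = (9.2−9)² + (9.1−9)² + (10−9)² + (7.2−9)² + (11.8−9)² + (9.3−9)² + (8−9)² = 13.22.
The Normal likelihood contributes (σ²)^(−n/2) exp(−SS/(2σ²)), so the posterior is Inverse-Gamma(α + n/2, β + SS/2) = Inverse-Gamma(5.5, 18.61).
The mode of Inverse-Gamma(a, b) is b/(a+1) = 18.61/6.5 ≈ 2.863.

σ̂²_MAP = 2.863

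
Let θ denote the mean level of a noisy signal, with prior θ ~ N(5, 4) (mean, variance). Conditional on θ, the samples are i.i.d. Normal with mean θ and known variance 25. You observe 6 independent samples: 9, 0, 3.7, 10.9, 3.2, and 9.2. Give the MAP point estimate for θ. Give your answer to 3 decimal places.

θ̂_MAP = 5.490

n = 6; x̄ = (9 + 0 + 3.7 + 10.9 + 3.2 + 9.2)/6 = 36/6 = 6.
For a Normal prior and Normal likelihood with known variance, the posterior is Normal; its mode equals its mean, the precision-weighted average.
Prior precision 1/σ₀² = 1/4 = 0.25; data precision n/σ² = 6/25 = 0.24.
θ̂ = (0.25·5 + 0.24·6) / (0.25 + 0.24) = 2.69/0.49 = 269/49 ≈ 5.490.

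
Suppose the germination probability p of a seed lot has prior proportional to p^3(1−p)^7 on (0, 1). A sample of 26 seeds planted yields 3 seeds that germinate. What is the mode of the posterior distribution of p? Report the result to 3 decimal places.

p̂_MAP = 0.167

The prior density ∝ p^3(1−p)^7 is the kernel of Beta(4, 8).
Data: 3 successes in 26 trials. The binomial likelihood contributes p^3(1−p)^23, so the posterior is Beta(4+3, 8+23) = Beta(7, 31).
For Beta(a, b) with a, b > 1 the mode is (a−1)/(a+b−2) = 6/36 ≈ 0.167.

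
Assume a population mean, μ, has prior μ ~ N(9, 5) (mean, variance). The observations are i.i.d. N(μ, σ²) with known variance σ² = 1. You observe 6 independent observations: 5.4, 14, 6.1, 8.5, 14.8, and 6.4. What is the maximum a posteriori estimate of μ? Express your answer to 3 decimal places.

μ̂_MAP = 9.194

n = 6; x̄ = (5.4 + 14 + 6.1 + 8.5 + 14.8 + 6.4)/6 = 55.2/6 = 9.2.
For a Normal prior and Normal likelihood with known variance, the posterior is Normal; its mode equals its mean, the precision-weighted average.
Prior precision 1/σ₀² = 1/5 = 0.2; data precision n/σ² = 6/1 = 6.
μ̂ = (0.2·9 + 6·9.2) / (0.2 + 6) = 57/6.2 = 285/31 ≈ 9.194.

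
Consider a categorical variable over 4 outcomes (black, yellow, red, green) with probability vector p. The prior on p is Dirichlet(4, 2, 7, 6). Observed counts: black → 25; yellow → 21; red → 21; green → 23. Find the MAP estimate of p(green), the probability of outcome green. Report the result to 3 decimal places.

The posterior is Dirichlet(αᵢ + nᵢ) = Dirichlet(29, 23, 28, 29).
For a Dirichlet(a₁,…,a_K) with all aᵢ > 1, the mode has j-th component (aⱼ − 1)/(Σaᵢ − K).
Here Σaᵢ = 109 and K = 4, so p(green) = (29 − 1)/(109 − 4) = 28/105 ≈ 0.267.

MAP estimate of p(green) = 0.267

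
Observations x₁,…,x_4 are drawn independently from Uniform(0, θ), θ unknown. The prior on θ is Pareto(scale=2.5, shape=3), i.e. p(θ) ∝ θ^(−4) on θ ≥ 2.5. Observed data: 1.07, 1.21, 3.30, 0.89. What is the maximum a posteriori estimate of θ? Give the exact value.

The Uniform(0, θ) likelihood is θ^(−n) for θ ≥ max(xᵢ), zero otherwise. Here max(xᵢ) = 3.30.
Posterior ∝ θ^(−4) · θ^(−4) = θ^(−8) on θ ≥ max(2.5, 3.30) = 3.30.
This density is strictly decreasing in θ, so the posterior mode lies at the lower boundary of the support.

θ̂_MAP = 3.30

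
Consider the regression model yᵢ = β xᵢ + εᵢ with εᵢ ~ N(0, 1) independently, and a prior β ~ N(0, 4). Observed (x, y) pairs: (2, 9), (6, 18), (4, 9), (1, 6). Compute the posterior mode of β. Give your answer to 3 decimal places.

log p(β | y) = −Σ(yᵢ − βxᵢ)²/(2·1) − β²/(2·4) + const.
Setting the derivative to zero: Σxᵢ(yᵢ − βxᵢ)/1 − β/4 = 0, so β = Σxᵢyᵢ / (Σxᵢ² + σ²/τ²).
Σxᵢyᵢ = 2·9 + 6·18 + 4·9 + 1·6 = 168; Σxᵢ² = 57; σ²/τ² = 0.25.
β̂_MAP = 168 / (57 + 0.25) = 168/57.25 ≈ 2.934.

β̂_MAP = 2.934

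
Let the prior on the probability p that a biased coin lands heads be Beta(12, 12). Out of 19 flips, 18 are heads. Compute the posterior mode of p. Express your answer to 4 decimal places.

Prior: Beta(12, 12).
Data: 18 successes in 19 trials. The binomial likelihood contributes p^18(1−p)^1, so the posterior is Beta(12+18, 12+1) = Beta(30, 13).
For Beta(a, b) with a, b > 1 the mode is (a−1)/(a+b−2) = 29/41 ≈ 0.7073.

p̂_MAP = 0.7073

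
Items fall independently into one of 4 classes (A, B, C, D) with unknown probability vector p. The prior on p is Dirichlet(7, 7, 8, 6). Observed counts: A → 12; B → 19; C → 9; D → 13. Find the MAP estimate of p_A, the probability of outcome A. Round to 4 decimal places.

The posterior is Dirichlet(αᵢ + nᵢ) = Dirichlet(19, 26, 17, 19).
For a Dirichlet(a₁,…,a_K) with all aᵢ > 1, the mode has j-th component (aⱼ − 1)/(Σaᵢ − K).
Here Σaᵢ = 81 and K = 4, so p_A = (19 − 1)/(81 − 4) = 18/77 ≈ 0.2338.

MAP estimate of p_A = 0.2338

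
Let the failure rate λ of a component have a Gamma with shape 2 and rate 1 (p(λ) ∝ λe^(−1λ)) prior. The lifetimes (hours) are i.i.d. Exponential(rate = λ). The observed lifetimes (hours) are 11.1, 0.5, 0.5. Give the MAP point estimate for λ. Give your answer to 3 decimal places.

The Exponential(rate=λ) likelihood is ∝ λ^n e^(−λΣtᵢ). Here n = 3 and Σtᵢ = 11.1 + 0.5 + 0.5 = 12.1.
Posterior ∝ λe^(−1λ) · λ^3e^(−12.1λ) = λ^4e^(−13.1λ), i.e. Gamma(5, 13.1).
Mode = (a−1)/b = 4/13.1 ≈ 0.305.

λ̂_MAP = 0.305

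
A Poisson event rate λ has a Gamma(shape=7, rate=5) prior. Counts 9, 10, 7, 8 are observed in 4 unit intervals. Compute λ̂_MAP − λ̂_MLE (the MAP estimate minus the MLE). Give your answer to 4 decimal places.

MAP − MLE = -4.0556

Σxᵢ = 34. Posterior is Gamma(41, 9); MAP = (41−1)/9 = 40/9 ≈ 4.44444.
MLE = x̄ = 34/4 ≈ 8.50000.
Difference = 40/9 − 34/4 = -73/18 ≈ -4.0556.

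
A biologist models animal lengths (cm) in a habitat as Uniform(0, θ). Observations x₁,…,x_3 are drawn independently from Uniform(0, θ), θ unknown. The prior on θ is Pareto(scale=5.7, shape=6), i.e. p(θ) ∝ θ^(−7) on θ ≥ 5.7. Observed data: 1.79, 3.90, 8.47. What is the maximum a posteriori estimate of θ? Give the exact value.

The Uniform(0, θ) likelihood is θ^(−n) for θ ≥ max(xᵢ), zero otherwise. Here max(xᵢ) = 8.47.
Posterior ∝ θ^(−7) · θ^(−3) = θ^(−10) on θ ≥ max(5.7, 8.47) = 8.47.
This density is strictly decreasing in θ, so the posterior mode lies at the lower boundary of the support.

θ̂_MAP = 8.47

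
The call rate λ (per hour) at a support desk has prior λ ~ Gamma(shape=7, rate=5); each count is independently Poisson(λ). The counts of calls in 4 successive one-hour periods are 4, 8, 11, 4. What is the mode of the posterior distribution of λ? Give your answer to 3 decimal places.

λ̂_MAP = 3.667

Σxᵢ = 4+8+11+4 = 27, with n = 4.
Posterior ∝ λ^6e^(−5λ) · λ^27e^(−4λ) = λ^33e^(−9λ), i.e. Gamma(shape=34, rate=9).
The mode of a Gamma(a, b) with a ≥ 1 (shape–rate) is (a−1)/b = 33/9 ≈ 3.667.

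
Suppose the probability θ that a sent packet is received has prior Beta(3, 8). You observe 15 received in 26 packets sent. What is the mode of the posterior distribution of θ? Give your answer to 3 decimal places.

θ̂_MAP = 0.486

Prior: Beta(3, 8).
Data: 15 successes in 26 trials. The binomial likelihood contributes θ^15(1−θ)^11, so the posterior is Beta(3+15, 8+11) = Beta(18, 19).
For Beta(a, b) with a, b > 1 the mode is (a−1)/(a+b−2) = 17/35 ≈ 0.486.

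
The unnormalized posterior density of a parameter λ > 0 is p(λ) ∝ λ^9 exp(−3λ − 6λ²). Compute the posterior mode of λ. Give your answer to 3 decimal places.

λ̂_MAP = 0.750

ℓ'(λ) = 9/λ − 3 − 12λ. Setting this to zero and multiplying by λ: 12λ² + 3λ − 9 = 0.
λ = (−3 + √(3² + 4·12·9)) / (2·12) = (−3 + √441) / 24 = (−3 + 21)/24 = 3/4.
ℓ''(λ) = −9/λ² − 12 < 0, confirming a maximum.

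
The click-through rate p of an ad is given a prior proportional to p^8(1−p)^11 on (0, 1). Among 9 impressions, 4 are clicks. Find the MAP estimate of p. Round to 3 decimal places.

The prior density ∝ p^8(1−p)^11 is the kernel of Beta(9, 12).
Data: 4 successes in 9 trials. The binomial likelihood contributes p^4(1−p)^5, so the posterior is Beta(9+4, 12+5) = Beta(13, 17).
For Beta(a, b) with a, b > 1 the mode is (a−1)/(a+b−2) = 12/28 ≈ 0.429.

p̂_MAP = 0.429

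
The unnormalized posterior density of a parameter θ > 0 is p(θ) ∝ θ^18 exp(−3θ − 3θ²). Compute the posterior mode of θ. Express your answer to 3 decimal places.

θ̂_MAP = 1.500

ℓ'(θ) = 18/θ − 3 − 6θ. Setting this to zero and multiplying by θ: 6θ² + 3θ − 18 = 0.
θ = (−3 + √(3² + 4·6·18)) / (2·6) = (−3 + √441) / 12 = (−3 + 21)/12 = 3/2.
ℓ''(θ) = −18/θ² − 6 < 0, confirming a maximum.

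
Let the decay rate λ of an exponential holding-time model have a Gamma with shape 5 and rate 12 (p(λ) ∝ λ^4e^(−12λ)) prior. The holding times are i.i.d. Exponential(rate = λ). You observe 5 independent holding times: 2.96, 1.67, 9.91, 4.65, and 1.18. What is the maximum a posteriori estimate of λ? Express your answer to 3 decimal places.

The Exponential(rate=λ) likelihood is ∝ λ^n e^(−λΣtᵢ). Here n = 5 and Σtᵢ = 2.96 + 1.67 + 9.91 + 4.65 + 1.18 = 20.37.
Posterior ∝ λ^4e^(−12λ) · λ^5e^(−20.37λ) = λ^9e^(−32.37λ), i.e. Gamma(10, 32.37).
Mode = (a−1)/b = 9/32.37 ≈ 0.278.

λ̂_MAP = 0.278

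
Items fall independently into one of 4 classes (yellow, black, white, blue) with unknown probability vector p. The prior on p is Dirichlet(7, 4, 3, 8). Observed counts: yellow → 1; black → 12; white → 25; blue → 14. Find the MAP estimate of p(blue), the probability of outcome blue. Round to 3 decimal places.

The posterior is Dirichlet(αᵢ + nᵢ) = Dirichlet(8, 16, 28, 22).
For a Dirichlet(a₁,…,a_K) with all aᵢ > 1, the mode has j-th component (aⱼ − 1)/(Σaᵢ − K).
Here Σaᵢ = 74 and K = 4, so p(blue) = (22 − 1)/(74 − 4) = 21/70 ≈ 0.300.

MAP estimate of p(blue) = 0.300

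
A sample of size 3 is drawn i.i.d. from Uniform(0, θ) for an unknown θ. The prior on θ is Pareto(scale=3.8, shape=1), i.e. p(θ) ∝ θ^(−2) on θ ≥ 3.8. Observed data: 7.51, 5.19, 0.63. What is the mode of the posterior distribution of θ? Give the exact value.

θ̂_MAP = 7.51

The Uniform(0, θ) likelihood is θ^(−n) for θ ≥ max(xᵢ), zero otherwise. Here max(xᵢ) = 7.51.
Posterior ∝ θ^(−2) · θ^(−3) = θ^(−5) on θ ≥ max(3.8, 7.51) = 7.51.
This density is strictly decreasing in θ, so the posterior mode lies at the lower boundary of the support.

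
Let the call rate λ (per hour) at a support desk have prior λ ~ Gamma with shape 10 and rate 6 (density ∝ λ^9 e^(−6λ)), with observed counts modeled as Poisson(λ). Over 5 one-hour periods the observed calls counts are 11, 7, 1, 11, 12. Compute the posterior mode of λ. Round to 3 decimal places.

Σxᵢ = 11+7+1+11+12 = 42, with n = 5.
Posterior ∝ λ^9e^(−6λ) · λ^42e^(−5λ) = λ^51e^(−11λ), i.e. Gamma(shape=52, rate=11).
The mode of a Gamma(a, b) with a ≥ 1 (shape–rate) is (a−1)/b = 51/11 ≈ 4.636.

λ̂_MAP = 4.636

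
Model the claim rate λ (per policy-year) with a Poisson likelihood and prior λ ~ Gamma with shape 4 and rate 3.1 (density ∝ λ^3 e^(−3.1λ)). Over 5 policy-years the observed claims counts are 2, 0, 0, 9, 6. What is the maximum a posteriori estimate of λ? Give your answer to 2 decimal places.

Σxᵢ = 2+0+0+9+6 = 17, with n = 5.
Posterior ∝ λ^3e^(−3.1λ) · λ^17e^(−5λ) = λ^20e^(−8.1λ), i.e. Gamma(shape=21, rate=8.1).
The mode of a Gamma(a, b) with a ≥ 1 (shape–rate) is (a−1)/b = 20/8.1 ≈ 2.47.

λ̂_MAP = 2.47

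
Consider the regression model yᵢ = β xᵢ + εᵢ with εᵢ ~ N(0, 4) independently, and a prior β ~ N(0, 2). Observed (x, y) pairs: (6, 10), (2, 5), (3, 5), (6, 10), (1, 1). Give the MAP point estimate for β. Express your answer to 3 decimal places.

β̂_MAP = 1.659

log p(β | y) = −Σ(yᵢ − βxᵢ)²/(2·4) − β²/(2·2) + const.
Setting the derivative to zero: Σxᵢ(yᵢ − βxᵢ)/4 − β/2 = 0, so β = Σxᵢyᵢ / (Σxᵢ² + σ²/τ²).
Σxᵢyᵢ = 6·10 + 2·5 + 3·5 + 6·10 + 1·1 = 146; Σxᵢ² = 86; σ²/τ² = 2.
β̂_MAP = 146 / (86 + 2) = 146/88 ≈ 1.659.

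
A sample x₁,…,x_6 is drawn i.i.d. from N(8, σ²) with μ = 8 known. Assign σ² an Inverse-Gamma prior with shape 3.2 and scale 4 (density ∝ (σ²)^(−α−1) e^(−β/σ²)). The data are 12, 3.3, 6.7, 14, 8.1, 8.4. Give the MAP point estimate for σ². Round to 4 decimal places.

σ̂²_MAP = 5.8299

Sum of squared deviations about the known mean: SS = (12−8)² + (3.3−8)² + (6.7−8)² + (14−8)² + (8.1−8)² + (8.4−8)² = 75.95.
The Normal likelihood contributes (σ²)^(−n/2) exp(−SS/(2σ²)), so the posterior is Inverse-Gamma(α + n/2, β + SS/2) = Inverse-Gamma(6.2, 41.975).
The mode of Inverse-Gamma(a, b) is b/(a+1) = 41.975/7.2 ≈ 5.8299.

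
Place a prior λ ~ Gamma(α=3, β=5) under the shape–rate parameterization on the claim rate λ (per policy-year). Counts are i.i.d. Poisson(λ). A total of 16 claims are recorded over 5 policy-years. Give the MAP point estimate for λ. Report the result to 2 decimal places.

Σxᵢ = 16, n = 5.
Posterior ∝ λ^2e^(−5λ) · λ^16e^(−5λ) = λ^18e^(−10λ), i.e. Gamma(shape=19, rate=10).
The mode of a Gamma(a, b) with a ≥ 1 (shape–rate) is (a−1)/b = 18/10 ≈ 1.80.

λ̂_MAP = 1.80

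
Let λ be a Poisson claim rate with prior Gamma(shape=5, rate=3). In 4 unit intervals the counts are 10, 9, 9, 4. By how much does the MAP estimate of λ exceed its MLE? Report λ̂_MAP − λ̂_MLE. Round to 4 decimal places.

Σxᵢ = 32. Posterior is Gamma(37, 7); MAP = (37−1)/7 = 36/7 ≈ 5.14286.
MLE = x̄ = 32/4 ≈ 8.00000.
Difference = 36/7 − 32/4 = -20/7 ≈ -2.8571.

MAP − MLE = -2.8571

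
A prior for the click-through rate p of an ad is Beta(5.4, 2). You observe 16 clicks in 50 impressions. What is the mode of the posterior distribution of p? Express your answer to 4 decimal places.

p̂_MAP = 0.3682

Prior: Beta(5.4, 2).
Data: 16 successes in 50 trials. The binomial likelihood contributes p^16(1−p)^34, so the posterior is Beta(5.4+16, 2+34) = Beta(21.4, 36).
For Beta(a, b) with a, b > 1 the mode is (a−1)/(a+b−2) = 20.4/55.4 ≈ 0.3682.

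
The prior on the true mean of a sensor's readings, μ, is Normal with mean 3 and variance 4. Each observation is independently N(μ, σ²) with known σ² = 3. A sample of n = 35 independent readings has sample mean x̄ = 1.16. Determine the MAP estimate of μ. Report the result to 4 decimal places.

n = 35, x̄ = 1.16.
For a Normal prior and Normal likelihood with known variance, the posterior is Normal; its mode equals its mean, the precision-weighted average.
Prior precision 1/σ₀² = 1/4 = 0.25; data precision n/σ² = 35/3.
μ̂ = (0.25·3 + (35/3)·1.16) / (0.25 + 35/3) = (857/60)/(143/12) = 857/715 ≈ 1.1986.

μ̂_MAP = 1.1986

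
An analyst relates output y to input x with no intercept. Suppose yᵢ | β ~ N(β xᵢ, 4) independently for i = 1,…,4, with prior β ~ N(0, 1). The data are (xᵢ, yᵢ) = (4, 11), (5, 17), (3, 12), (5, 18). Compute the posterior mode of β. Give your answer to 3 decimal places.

β̂_MAP = 3.228

log p(β | y) = −Σ(yᵢ − βxᵢ)²/(2·4) − β²/(2·1) + const.
Setting the derivative to zero: Σxᵢ(yᵢ − βxᵢ)/4 − β/1 = 0, so β = Σxᵢyᵢ / (Σxᵢ² + σ²/τ²).
Σxᵢyᵢ = 4·11 + 5·17 + 3·12 + 5·18 = 255; Σxᵢ² = 75; σ²/τ² = 4.
β̂_MAP = 255 / (75 + 4) = 255/79 ≈ 3.228.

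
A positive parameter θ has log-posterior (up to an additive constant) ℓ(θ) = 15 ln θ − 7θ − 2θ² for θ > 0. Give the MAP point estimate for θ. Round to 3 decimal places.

ℓ'(θ) = 15/θ − 7 − 4θ. Setting this to zero and multiplying by θ: 4θ² + 7θ − 15 = 0.
θ = (−7 + √(7² + 4·4·15)) / (2·4) = (−7 + √289) / 8 = (−7 + 17)/8 = 5/4.
ℓ''(θ) = −15/θ² − 4 < 0, confirming a maximum.

θ̂_MAP = 1.250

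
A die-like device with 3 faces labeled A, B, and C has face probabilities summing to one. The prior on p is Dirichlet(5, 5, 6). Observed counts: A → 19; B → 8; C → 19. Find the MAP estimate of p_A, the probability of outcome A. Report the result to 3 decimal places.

The posterior is Dirichlet(αᵢ + nᵢ) = Dirichlet(24, 13, 25).
For a Dirichlet(a₁,…,a_K) with all aᵢ > 1, the mode has j-th component (aⱼ − 1)/(Σaᵢ − K).
Here Σaᵢ = 62 and K = 3, so p_A = (24 − 1)/(62 − 3) = 23/59 ≈ 0.390.

MAP estimate of p_A = 0.390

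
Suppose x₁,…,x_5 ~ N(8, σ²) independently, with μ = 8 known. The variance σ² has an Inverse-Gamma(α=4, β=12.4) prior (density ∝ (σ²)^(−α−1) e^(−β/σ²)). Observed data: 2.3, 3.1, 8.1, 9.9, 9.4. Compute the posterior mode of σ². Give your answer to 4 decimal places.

Sum of squared deviations about the known mean: SS = (2.3−8)² + (3.1−8)² + (8.1−8)² + (9.9−8)² + (9.4−8)² = 62.08.
The Normal likelihood contributes (σ²)^(−n/2) exp(−SS/(2σ²)), so the posterior is Inverse-Gamma(α + n/2, β + SS/2) = Inverse-Gamma(6.5, 43.44).
The mode of Inverse-Gamma(a, b) is b/(a+1) = 43.44/7.5 ≈ 5.7920.

σ̂²_MAP = 5.7920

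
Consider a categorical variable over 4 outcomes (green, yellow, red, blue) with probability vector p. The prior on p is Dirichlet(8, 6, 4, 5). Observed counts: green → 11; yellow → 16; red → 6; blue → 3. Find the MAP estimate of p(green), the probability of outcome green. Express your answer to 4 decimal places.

The posterior is Dirichlet(αᵢ + nᵢ) = Dirichlet(19, 22, 10, 8).
For a Dirichlet(a₁,…,a_K) with all aᵢ > 1, the mode has j-th component (aⱼ − 1)/(Σaᵢ − K).
Here Σaᵢ = 59 and K = 4, so p(green) = (19 − 1)/(59 − 4) = 18/55 ≈ 0.3273.

MAP estimate of p(green) = 0.3273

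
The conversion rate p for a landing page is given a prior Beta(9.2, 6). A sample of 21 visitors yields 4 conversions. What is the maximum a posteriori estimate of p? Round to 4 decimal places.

Prior: Beta(9.2, 6).
Data: 4 successes in 21 trials. The binomial likelihood contributes p^4(1−p)^17, so the posterior is Beta(9.2+4, 6+17) = Beta(13.2, 23).
For Beta(a, b) with a, b > 1 the mode is (a−1)/(a+b−2) = 12.2/34.2 ≈ 0.3567.

p̂_MAP = 0.3567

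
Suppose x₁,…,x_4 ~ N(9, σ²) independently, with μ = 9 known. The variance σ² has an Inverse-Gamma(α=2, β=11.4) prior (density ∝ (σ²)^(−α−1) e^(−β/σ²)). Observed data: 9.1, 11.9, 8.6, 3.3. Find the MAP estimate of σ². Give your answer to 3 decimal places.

Sum of squared deviations about the known mean: SS = (9.1−9)² + (11.9−9)² + (8.6−9)² + (3.3−9)² = 41.07.
The Normal likelihood contributes (σ²)^(−n/2) exp(−SS/(2σ²)), so the posterior is Inverse-Gamma(α + n/2, β + SS/2) = Inverse-Gamma(4, 31.935).
The mode of Inverse-Gamma(a, b) is b/(a+1) = 31.935/5 ≈ 6.387.

σ̂²_MAP = 6.387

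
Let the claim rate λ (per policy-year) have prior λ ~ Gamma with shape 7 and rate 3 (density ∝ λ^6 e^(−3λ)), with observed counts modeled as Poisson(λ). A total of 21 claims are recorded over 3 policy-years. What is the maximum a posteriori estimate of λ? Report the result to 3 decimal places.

Σxᵢ = 21, n = 3.
Posterior ∝ λ^6e^(−3λ) · λ^21e^(−3λ) = λ^27e^(−6λ), i.e. Gamma(shape=28, rate=6).
The mode of a Gamma(a, b) with a ≥ 1 (shape–rate) is (a−1)/b = 27/6 ≈ 4.500.

λ̂_MAP = 4.500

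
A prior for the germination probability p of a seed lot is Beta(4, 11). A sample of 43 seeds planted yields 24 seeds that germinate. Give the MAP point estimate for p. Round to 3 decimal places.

p̂_MAP = 0.482

Prior: Beta(4, 11).
Data: 24 successes in 43 trials. The binomial likelihood contributes p^24(1−p)^19, so the posterior is Beta(4+24, 11+19) = Beta(28, 30).
For Beta(a, b) with a, b > 1 the mode is (a−1)/(a+b−2) = 27/56 ≈ 0.482.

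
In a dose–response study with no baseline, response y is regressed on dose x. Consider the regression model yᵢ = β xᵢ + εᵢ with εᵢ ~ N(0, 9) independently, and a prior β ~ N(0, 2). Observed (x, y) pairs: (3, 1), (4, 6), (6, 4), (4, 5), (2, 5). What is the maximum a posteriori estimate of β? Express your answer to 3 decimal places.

β̂_MAP = 0.947

log p(β | y) = −Σ(yᵢ − βxᵢ)²/(2·9) − β²/(2·2) + const.
Setting the derivative to zero: Σxᵢ(yᵢ − βxᵢ)/9 − β/2 = 0, so β = Σxᵢyᵢ / (Σxᵢ² + σ²/τ²).
Σxᵢyᵢ = 3·1 + 4·6 + 6·4 + 4·5 + 2·5 = 81; Σxᵢ² = 81; σ²/τ² = 4.5.
β̂_MAP = 81 / (81 + 4.5) = 81/85.5 ≈ 0.947.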